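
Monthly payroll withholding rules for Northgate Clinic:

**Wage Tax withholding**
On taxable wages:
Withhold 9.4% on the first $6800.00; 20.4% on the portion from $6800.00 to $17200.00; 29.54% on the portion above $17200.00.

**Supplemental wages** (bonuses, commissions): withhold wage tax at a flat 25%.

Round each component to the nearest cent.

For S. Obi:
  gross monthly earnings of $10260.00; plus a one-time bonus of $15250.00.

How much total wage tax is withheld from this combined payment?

Wage Tax: taxable = $10260.00
  $639.20 + 20.4% × ($10260.00 − $6800.00) = $639.20 + 20.4% × $3460.00 = $1345.04
Supplemental (25% flat on bonus): 25% × $15250.00 = $3812.50
Total wage tax: $1345.04 + $3812.50 = $5157.54

$5157.54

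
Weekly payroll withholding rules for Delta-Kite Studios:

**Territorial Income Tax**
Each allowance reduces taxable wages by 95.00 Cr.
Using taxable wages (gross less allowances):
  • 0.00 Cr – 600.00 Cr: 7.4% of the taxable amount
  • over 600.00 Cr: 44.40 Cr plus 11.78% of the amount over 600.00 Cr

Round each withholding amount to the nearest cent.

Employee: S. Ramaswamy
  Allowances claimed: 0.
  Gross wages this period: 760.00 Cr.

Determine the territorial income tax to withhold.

Territorial Income Tax: taxable = 760.00 Cr
  44.40 Cr + 11.78% × (760.00 Cr − 600.00 Cr) = 44.40 Cr + 11.78% × 160.00 Cr = 63.25 Cr

63.25 Cr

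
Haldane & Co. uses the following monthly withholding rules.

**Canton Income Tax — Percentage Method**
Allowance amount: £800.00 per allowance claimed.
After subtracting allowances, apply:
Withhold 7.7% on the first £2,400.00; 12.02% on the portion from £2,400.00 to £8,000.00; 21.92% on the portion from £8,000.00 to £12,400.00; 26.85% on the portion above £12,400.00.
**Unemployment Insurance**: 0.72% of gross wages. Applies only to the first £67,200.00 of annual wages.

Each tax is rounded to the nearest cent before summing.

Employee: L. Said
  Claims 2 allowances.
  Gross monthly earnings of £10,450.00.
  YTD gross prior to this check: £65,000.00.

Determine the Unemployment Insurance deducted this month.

£15.84

Unemployment Insurance: cap £67,200.00 − YTD £65,000.00 = £2,200.00 subject; 0.72% × £2,200.00 = £15.84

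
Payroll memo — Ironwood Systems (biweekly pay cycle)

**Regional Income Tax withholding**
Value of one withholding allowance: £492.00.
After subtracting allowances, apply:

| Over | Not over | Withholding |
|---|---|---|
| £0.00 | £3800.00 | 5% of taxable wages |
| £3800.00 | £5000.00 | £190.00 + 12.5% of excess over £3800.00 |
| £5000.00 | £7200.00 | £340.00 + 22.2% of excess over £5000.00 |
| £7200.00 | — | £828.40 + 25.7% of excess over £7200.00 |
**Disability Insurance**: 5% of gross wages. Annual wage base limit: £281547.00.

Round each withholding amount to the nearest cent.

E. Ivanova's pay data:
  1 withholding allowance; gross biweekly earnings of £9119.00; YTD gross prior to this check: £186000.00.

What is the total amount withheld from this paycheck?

Regional Income Tax: taxable = £9119.00 − 1×£492.00 = £8627.00
  £828.40 + 25.7% × (£8627.00 − £7200.00) = £828.40 + 25.7% × £1427.00 = £1195.14
Disability Insurance: 5% × £9119.00 = £455.95
Total: £1195.14 + £455.95 = £1651.09

£1651.09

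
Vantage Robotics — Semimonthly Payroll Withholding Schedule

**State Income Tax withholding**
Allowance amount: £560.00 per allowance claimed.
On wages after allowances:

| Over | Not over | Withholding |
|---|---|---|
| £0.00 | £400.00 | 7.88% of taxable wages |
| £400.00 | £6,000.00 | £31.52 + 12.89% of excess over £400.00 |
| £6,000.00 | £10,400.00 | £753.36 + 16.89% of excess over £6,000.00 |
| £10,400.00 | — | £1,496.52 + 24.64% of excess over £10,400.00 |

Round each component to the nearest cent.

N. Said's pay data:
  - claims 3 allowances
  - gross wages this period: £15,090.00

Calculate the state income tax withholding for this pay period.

State Income Tax: taxable = £15,090.00 − 3×£560.00 = £13,410.00
  £1,496.52 + 24.64% × (£13,410.00 − £10,400.00) = £1,496.52 + 24.64% × £3,010.00 = £2,238.18

£2,238.18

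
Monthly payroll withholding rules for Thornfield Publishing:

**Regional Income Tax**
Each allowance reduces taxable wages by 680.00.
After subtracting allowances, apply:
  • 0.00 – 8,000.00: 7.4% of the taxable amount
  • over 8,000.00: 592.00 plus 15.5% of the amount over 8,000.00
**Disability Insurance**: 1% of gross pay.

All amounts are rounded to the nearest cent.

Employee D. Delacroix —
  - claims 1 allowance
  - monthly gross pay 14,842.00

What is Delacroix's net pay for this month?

13,146.47

Regional Income Tax: taxable = 14,842.00 − 1×680.00 = 14,162.00
  592.00 + 15.5% × (14,162.00 − 8,000.00) = 592.00 + 15.5% × 6,162.00 = 1,547.11
Disability Insurance: 1% × 14,842.00 = 148.42
Total withheld: 1,547.11 + 148.42 = 1,695.53
Net pay: 14,842.00 − 1,695.53 = 13,146.47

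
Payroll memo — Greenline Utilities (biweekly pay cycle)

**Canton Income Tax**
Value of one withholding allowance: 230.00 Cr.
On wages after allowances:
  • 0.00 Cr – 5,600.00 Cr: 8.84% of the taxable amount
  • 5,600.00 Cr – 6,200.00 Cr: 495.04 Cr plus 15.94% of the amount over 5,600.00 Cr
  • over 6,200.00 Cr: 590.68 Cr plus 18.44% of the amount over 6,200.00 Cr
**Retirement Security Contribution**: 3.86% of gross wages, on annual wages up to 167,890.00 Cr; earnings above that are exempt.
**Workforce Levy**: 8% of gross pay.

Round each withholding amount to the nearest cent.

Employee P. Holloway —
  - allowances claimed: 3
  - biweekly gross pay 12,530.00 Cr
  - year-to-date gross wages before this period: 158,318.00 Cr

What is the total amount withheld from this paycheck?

Canton Income Tax: taxable = 12,530.00 Cr − 3×230.00 Cr = 11,840.00 Cr
  590.68 Cr + 18.44% × (11,840.00 Cr − 6,200.00 Cr) = 590.68 Cr + 18.44% × 5,640.00 Cr = 1,630.70 Cr
Retirement Security Contribution: cap 167,890.00 Cr − YTD 158,318.00 Cr = 9,572.00 Cr subject; 3.86% × 9,572.00 Cr = 369.48 Cr
Workforce Levy: 8% × 12,530.00 Cr = 1,002.40 Cr
Total: 1,630.70 Cr + 369.48 Cr + 1,002.40 Cr = 3,002.58 Cr

3,002.58 Cr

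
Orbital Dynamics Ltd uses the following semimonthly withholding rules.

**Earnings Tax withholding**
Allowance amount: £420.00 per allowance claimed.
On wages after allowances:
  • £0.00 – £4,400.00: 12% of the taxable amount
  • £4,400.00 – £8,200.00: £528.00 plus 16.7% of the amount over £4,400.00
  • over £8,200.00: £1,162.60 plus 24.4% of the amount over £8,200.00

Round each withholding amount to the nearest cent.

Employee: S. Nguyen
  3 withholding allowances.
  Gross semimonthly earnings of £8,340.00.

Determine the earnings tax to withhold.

Earnings Tax: taxable = £8,340.00 − 3×£420.00 = £7,080.00
  £528.00 + 16.7% × (£7,080.00 − £4,400.00) = £528.00 + 16.7% × £2,680.00 = £975.56

£975.56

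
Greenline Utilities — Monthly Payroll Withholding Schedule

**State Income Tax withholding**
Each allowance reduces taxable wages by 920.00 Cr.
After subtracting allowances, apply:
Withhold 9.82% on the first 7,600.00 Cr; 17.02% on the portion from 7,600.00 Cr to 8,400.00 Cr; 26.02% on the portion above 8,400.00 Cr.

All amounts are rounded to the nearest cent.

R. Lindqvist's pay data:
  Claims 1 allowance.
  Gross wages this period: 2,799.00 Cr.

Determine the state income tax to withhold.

184.52 Cr

State Income Tax: taxable = 2,799.00 Cr − 1×920.00 Cr = 1,879.00 Cr
  9.82% × 1,879.00 Cr = 184.52 Cr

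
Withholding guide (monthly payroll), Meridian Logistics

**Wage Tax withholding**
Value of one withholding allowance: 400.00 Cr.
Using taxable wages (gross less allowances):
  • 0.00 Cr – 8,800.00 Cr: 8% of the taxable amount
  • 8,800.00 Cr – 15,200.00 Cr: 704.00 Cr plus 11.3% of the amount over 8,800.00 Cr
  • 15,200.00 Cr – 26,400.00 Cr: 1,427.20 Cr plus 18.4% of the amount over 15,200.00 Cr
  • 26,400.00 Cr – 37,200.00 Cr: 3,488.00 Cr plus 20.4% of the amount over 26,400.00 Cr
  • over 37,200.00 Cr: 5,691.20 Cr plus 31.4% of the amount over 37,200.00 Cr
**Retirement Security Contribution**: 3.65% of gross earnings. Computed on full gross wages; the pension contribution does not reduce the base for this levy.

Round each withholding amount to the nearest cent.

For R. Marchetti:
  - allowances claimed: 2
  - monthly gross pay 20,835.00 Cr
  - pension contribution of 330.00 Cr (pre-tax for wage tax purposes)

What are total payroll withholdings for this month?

3,016.60 Cr

Wage Tax: taxable = 20,835.00 Cr − 330.00 Cr − 2×400.00 Cr = 19,705.00 Cr
  1,427.20 Cr + 18.4% × (19,705.00 Cr − 15,200.00 Cr) = 1,427.20 Cr + 18.4% × 4,505.00 Cr = 2,256.12 Cr
Retirement Security Contribution: 3.65% × 20,835.00 Cr = 760.48 Cr
Total: 2,256.12 Cr + 760.48 Cr = 3,016.60 Cr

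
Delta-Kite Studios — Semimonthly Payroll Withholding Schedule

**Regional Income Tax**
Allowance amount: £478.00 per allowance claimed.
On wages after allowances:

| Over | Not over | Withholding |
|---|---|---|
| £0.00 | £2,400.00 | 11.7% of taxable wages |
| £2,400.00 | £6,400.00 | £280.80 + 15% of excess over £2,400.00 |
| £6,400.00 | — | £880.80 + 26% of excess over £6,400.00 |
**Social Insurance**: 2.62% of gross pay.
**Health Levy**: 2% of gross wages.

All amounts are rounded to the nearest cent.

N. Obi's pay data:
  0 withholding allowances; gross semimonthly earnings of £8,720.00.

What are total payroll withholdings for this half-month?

£1,886.86

Regional Income Tax: taxable = £8,720.00
  £880.80 + 26% × (£8,720.00 − £6,400.00) = £880.80 + 26% × £2,320.00 = £1,484.00
Social Insurance: 2.62% × £8,720.00 = £228.46
Health Levy: 2% × £8,720.00 = £174.40
Total: £1,484.00 + £228.46 + £174.40 = £1,886.86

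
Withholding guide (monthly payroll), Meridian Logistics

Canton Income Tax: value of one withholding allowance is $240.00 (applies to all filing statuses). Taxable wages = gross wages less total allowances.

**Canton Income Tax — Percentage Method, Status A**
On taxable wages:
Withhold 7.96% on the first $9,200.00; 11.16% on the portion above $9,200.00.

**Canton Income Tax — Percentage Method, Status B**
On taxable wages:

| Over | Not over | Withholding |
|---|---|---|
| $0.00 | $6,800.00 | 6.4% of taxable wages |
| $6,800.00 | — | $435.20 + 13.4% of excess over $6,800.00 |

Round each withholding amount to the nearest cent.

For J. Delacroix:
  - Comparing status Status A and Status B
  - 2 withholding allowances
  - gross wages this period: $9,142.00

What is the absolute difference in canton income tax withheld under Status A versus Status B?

$4.79

Canton Income Tax (Status A): taxable = $9,142.00 − 2×$240.00 = $8,662.00
  7.96% × $8,662.00 = $689.50
Canton Income Tax (Status B): taxable = $9,142.00 − 2×$240.00 = $8,662.00
  $435.20 + 13.4% × ($8,662.00 − $6,800.00) = $435.20 + 13.4% × $1,862.00 = $684.71
Difference: |$689.50 − $684.71| = $4.79 (higher under Status A)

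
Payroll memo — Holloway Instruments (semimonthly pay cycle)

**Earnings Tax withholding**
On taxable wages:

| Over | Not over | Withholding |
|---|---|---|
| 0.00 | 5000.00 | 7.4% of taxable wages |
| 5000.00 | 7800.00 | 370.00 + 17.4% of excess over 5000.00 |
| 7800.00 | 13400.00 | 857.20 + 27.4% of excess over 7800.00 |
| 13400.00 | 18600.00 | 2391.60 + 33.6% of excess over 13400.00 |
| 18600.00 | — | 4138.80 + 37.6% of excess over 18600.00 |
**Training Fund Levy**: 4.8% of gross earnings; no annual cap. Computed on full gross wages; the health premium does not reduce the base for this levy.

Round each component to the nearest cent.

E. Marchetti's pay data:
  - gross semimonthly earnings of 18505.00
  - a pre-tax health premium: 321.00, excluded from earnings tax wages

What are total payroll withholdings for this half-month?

4887.26

Earnings Tax: taxable = 18505.00 − 321.00 = 18184.00
  2391.60 + 33.6% × (18184.00 − 13400.00) = 2391.60 + 33.6% × 4784.00 = 3999.02
Training Fund Levy: 4.8% × 18505.00 = 888.24
Total: 3999.02 + 888.24 = 4887.26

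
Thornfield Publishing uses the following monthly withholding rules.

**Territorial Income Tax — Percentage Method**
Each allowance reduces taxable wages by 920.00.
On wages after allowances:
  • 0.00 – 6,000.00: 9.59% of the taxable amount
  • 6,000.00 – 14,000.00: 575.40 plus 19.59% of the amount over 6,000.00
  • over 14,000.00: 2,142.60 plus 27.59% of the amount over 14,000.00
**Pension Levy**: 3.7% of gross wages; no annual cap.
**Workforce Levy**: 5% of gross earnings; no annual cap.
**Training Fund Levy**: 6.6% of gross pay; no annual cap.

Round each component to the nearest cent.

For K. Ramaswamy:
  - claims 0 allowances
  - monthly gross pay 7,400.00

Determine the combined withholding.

Territorial Income Tax: taxable = 7,400.00
  575.40 + 19.59% × (7,400.00 − 6,000.00) = 575.40 + 19.59% × 1,400.00 = 849.66
Pension Levy: 3.7% × 7,400.00 = 273.80
Workforce Levy: 5% × 7,400.00 = 370.00
Training Fund Levy: 6.6% × 7,400.00 = 488.40
Total: 849.66 + 273.80 + 370.00 + 488.40 = 1,981.86

1,981.86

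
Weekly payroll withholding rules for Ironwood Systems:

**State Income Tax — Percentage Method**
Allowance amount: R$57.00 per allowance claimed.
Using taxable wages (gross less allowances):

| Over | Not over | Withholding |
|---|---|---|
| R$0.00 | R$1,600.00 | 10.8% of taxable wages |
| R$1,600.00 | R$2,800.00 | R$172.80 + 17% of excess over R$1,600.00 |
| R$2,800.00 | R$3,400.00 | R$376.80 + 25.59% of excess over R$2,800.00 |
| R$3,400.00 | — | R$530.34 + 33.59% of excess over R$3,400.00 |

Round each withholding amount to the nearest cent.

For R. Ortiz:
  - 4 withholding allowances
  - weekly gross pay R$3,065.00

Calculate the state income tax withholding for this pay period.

State Income Tax: taxable = R$3,065.00 − 4×R$57.00 = R$2,837.00
  R$376.80 + 25.59% × (R$2,837.00 − R$2,800.00) = R$376.80 + 25.59% × R$37.00 = R$386.27

R$386.27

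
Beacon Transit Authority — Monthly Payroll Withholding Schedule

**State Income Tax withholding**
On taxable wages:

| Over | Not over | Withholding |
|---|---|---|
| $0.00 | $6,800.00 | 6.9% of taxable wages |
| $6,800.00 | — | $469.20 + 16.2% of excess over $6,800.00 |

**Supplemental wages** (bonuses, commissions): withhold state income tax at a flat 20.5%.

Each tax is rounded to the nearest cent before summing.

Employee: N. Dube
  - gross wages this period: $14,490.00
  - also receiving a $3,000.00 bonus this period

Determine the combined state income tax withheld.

State Income Tax: taxable = $14,490.00
  $469.20 + 16.2% × ($14,490.00 − $6,800.00) = $469.20 + 16.2% × $7,690.00 = $1,714.98
Supplemental (20.5% flat on bonus): 20.5% × $3,000.00 = $615.00
Total state income tax: $1,714.98 + $615.00 = $2,329.98

$2,329.98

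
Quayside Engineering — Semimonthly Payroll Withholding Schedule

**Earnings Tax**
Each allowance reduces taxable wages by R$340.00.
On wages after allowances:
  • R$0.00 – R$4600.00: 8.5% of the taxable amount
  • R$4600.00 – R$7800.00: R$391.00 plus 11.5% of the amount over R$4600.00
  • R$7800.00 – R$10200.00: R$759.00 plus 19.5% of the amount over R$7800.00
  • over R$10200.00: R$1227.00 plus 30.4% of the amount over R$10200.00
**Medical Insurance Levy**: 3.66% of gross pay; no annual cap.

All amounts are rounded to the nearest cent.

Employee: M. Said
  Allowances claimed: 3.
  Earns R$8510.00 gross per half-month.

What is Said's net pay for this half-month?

Earnings Tax: taxable = R$8510.00 − 3×R$340.00 = R$7490.00
  R$391.00 + 11.5% × (R$7490.00 − R$4600.00) = R$391.00 + 11.5% × R$2890.00 = R$723.35
Medical Insurance Levy: 3.66% × R$8510.00 = R$311.47
Total withheld: R$723.35 + R$311.47 = R$1034.82
Net pay: R$8510.00 − R$1034.82 = R$7475.18

R$7475.18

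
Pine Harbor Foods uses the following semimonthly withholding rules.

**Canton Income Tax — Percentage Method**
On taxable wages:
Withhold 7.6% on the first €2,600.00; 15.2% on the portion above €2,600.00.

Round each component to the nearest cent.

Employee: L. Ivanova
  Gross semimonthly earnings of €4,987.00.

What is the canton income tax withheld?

Canton Income Tax: taxable = €4,987.00
  €197.60 + 15.2% × (€4,987.00 − €2,600.00) = €197.60 + 15.2% × €2,387.00 = €560.42

€560.42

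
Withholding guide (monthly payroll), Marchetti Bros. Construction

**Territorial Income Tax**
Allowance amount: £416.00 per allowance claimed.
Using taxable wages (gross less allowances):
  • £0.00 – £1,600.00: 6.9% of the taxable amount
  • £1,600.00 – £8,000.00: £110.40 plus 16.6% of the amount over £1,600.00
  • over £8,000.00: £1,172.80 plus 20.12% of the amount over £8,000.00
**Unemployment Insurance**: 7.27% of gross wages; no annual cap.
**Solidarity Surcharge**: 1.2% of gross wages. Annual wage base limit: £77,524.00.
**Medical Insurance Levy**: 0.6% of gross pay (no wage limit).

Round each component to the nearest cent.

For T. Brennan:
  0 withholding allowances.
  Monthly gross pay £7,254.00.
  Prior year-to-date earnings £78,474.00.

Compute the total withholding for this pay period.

Territorial Income Tax: taxable = £7,254.00
  £110.40 + 16.6% × (£7,254.00 − £1,600.00) = £110.40 + 16.6% × £5,654.00 = £1,048.96
Unemployment Insurance: 7.27% × £7,254.00 = £527.37
Solidarity Surcharge: YTD £78,474.00 ≥ cap £77,524.00 → £0.00
Medical Insurance Levy: 0.6% × £7,254.00 = £43.52
Total: £1,048.96 + £527.37 + £0.00 + £43.52 = £1,619.85

£1,619.85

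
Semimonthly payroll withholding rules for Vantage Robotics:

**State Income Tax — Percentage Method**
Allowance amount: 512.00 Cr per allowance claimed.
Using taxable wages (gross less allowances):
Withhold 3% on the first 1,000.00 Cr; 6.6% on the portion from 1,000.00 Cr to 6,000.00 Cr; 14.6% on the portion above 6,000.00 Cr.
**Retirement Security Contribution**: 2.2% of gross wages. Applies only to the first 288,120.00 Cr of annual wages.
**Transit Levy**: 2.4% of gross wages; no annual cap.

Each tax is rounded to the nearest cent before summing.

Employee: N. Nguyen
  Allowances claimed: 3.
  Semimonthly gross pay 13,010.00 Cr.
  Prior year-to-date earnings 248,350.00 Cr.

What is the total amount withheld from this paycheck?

State Income Tax: taxable = 13,010.00 Cr − 3×512.00 Cr = 11,474.00 Cr
  360.00 Cr + 14.6% × (11,474.00 Cr − 6,000.00 Cr) = 360.00 Cr + 14.6% × 5,474.00 Cr = 1,159.20 Cr
Retirement Security Contribution: 2.2% × 13,010.00 Cr = 286.22 Cr
Transit Levy: 2.4% × 13,010.00 Cr = 312.24 Cr
Total: 1,159.20 Cr + 286.22 Cr + 312.24 Cr = 1,757.66 Cr

1,757.66 Cr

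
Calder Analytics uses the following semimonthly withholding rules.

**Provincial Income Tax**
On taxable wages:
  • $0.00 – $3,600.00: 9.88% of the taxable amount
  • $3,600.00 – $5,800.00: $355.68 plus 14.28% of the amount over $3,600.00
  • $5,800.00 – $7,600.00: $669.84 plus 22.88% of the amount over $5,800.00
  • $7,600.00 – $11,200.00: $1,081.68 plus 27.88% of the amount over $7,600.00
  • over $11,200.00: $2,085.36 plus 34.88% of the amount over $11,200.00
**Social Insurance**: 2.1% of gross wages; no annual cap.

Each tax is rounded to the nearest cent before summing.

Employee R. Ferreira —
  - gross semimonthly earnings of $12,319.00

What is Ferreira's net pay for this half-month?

Provincial Income Tax: taxable = $12,319.00
  $2,085.36 + 34.88% × ($12,319.00 − $11,200.00) = $2,085.36 + 34.88% × $1,119.00 = $2,475.67
Social Insurance: 2.1% × $12,319.00 = $258.70
Total withheld: $2,475.67 + $258.70 = $2,734.37
Net pay: $12,319.00 − $2,734.37 = $9,584.63

$9,584.63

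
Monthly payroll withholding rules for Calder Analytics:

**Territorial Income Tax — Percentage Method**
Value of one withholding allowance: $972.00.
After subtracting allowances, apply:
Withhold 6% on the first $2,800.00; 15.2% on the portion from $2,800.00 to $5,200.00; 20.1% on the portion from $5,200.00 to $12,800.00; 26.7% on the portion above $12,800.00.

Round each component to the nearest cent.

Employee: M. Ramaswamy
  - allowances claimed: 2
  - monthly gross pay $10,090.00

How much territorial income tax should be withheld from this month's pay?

$1,124.95

Territorial Income Tax: taxable = $10,090.00 − 2×$972.00 = $8,146.00
  $532.80 + 20.1% × ($8,146.00 − $5,200.00) = $532.80 + 20.1% × $2,946.00 = $1,124.95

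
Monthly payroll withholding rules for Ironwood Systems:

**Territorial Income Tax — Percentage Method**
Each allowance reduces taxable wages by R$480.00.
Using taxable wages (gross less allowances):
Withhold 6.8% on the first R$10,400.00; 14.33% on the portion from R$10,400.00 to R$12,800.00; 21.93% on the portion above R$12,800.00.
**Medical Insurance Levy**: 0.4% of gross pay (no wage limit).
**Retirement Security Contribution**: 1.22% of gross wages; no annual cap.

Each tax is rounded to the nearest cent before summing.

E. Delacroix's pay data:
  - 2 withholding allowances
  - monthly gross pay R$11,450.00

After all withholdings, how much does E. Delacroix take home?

R$10,544.41

Territorial Income Tax: taxable = R$11,450.00 − 2×R$480.00 = R$10,490.00
  R$707.20 + 14.33% × (R$10,490.00 − R$10,400.00) = R$707.20 + 14.33% × R$90.00 = R$720.10
Medical Insurance Levy: 0.4% × R$11,450.00 = R$45.80
Retirement Security Contribution: 1.22% × R$11,450.00 = R$139.69
Total withheld: R$720.10 + R$45.80 + R$139.69 = R$905.59
Net pay: R$11,450.00 − R$905.59 = R$10,544.41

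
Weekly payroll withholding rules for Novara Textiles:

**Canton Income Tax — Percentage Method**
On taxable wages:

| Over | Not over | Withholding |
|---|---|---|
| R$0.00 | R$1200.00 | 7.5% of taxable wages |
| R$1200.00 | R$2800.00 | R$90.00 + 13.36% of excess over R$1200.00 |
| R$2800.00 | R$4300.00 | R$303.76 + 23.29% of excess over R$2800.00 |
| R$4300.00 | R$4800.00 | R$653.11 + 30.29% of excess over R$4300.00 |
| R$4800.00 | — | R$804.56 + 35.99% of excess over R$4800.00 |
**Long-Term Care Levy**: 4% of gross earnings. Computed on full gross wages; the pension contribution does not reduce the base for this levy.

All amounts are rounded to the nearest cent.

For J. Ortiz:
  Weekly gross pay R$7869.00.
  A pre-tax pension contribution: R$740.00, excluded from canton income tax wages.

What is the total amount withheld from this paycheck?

R$1957.53

Canton Income Tax: taxable = R$7869.00 − R$740.00 = R$7129.00
  R$804.56 + 35.99% × (R$7129.00 − R$4800.00) = R$804.56 + 35.99% × R$2329.00 = R$1642.77
Long-Term Care Levy: 4% × R$7869.00 = R$314.76
Total: R$1642.77 + R$314.76 = R$1957.53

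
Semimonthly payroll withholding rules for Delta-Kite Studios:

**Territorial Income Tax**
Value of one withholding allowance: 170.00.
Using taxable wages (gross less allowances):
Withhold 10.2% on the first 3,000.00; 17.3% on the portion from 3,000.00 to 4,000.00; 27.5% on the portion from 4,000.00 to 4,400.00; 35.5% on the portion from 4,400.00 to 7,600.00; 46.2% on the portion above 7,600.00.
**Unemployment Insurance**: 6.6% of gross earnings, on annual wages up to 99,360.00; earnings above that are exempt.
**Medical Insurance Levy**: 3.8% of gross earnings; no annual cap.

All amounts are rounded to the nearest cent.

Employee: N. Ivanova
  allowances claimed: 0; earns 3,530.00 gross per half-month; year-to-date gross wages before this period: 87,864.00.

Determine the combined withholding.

Territorial Income Tax: taxable = 3,530.00
  306.00 + 17.3% × (3,530.00 − 3,000.00) = 306.00 + 17.3% × 530.00 = 397.69
Unemployment Insurance: 6.6% × 3,530.00 = 232.98
Medical Insurance Levy: 3.8% × 3,530.00 = 134.14
Total: 397.69 + 232.98 + 134.14 = 764.81

764.81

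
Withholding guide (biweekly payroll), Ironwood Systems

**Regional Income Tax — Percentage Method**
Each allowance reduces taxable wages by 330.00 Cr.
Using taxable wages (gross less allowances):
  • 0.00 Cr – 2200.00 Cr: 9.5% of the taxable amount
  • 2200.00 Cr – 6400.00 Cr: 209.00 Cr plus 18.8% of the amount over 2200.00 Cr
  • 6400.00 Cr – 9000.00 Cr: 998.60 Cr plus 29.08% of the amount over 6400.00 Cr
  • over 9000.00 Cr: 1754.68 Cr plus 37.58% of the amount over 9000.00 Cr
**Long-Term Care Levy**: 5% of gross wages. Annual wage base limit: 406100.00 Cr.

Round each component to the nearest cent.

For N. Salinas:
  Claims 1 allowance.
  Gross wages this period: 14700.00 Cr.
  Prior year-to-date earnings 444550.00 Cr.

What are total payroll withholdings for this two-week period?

Regional Income Tax: taxable = 14700.00 Cr − 1×330.00 Cr = 14370.00 Cr
  1754.68 Cr + 37.58% × (14370.00 Cr − 9000.00 Cr) = 1754.68 Cr + 37.58% × 5370.00 Cr = 3772.73 Cr
Long-Term Care Levy: YTD 444550.00 Cr ≥ cap 406100.00 Cr → 0.00 Cr
Total: 3772.73 Cr + 0.00 Cr = 3772.73 Cr

3772.73 Cr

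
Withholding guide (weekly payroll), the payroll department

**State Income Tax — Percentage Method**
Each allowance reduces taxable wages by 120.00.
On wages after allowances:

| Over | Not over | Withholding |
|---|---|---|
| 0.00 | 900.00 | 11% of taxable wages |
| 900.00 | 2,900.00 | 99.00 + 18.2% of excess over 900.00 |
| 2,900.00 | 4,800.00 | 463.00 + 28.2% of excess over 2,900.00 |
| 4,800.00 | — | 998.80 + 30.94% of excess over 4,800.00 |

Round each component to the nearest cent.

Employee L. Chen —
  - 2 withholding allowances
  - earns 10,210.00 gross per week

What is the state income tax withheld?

2,598.40

State Income Tax: taxable = 10,210.00 − 2×120.00 = 9,970.00
  998.80 + 30.94% × (9,970.00 − 4,800.00) = 998.80 + 30.94% × 5,170.00 = 2,598.40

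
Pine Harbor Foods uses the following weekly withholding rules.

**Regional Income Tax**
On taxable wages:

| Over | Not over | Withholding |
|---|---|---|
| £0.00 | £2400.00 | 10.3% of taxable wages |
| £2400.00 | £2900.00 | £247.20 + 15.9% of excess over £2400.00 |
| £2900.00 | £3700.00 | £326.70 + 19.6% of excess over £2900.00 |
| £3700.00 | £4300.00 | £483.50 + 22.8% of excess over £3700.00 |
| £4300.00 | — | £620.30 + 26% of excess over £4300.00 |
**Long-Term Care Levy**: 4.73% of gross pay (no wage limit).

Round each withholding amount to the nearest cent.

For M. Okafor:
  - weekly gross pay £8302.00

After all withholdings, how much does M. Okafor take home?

£6248.50

Regional Income Tax: taxable = £8302.00
  £620.30 + 26% × (£8302.00 − £4300.00) = £620.30 + 26% × £4002.00 = £1660.82
Long-Term Care Levy: 4.73% × £8302.00 = £392.68
Total withheld: £1660.82 + £392.68 = £2053.50
Net pay: £8302.00 − £2053.50 = £6248.50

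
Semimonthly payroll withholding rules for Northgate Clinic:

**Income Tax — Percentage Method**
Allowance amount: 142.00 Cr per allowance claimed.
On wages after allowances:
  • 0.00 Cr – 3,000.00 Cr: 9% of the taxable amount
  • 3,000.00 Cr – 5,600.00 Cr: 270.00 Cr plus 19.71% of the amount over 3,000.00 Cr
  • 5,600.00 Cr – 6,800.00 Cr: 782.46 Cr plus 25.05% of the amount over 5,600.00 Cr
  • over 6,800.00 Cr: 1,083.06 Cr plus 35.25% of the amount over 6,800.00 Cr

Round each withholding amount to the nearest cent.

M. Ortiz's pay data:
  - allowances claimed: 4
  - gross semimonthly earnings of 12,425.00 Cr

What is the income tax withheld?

2,865.65 Cr

Income Tax: taxable = 12,425.00 Cr − 4×142.00 Cr = 11,857.00 Cr
  1,083.06 Cr + 35.25% × (11,857.00 Cr − 6,800.00 Cr) = 1,083.06 Cr + 35.25% × 5,057.00 Cr = 2,865.65 Cr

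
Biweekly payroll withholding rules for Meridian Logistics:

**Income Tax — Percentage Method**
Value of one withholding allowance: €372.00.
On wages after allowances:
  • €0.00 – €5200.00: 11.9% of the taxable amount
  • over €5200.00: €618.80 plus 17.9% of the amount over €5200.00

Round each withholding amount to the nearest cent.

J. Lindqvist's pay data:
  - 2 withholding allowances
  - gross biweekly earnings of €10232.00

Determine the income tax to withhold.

Income Tax: taxable = €10232.00 − 2×€372.00 = €9488.00
  €618.80 + 17.9% × (€9488.00 − €5200.00) = €618.80 + 17.9% × €4288.00 = €1386.35

€1386.35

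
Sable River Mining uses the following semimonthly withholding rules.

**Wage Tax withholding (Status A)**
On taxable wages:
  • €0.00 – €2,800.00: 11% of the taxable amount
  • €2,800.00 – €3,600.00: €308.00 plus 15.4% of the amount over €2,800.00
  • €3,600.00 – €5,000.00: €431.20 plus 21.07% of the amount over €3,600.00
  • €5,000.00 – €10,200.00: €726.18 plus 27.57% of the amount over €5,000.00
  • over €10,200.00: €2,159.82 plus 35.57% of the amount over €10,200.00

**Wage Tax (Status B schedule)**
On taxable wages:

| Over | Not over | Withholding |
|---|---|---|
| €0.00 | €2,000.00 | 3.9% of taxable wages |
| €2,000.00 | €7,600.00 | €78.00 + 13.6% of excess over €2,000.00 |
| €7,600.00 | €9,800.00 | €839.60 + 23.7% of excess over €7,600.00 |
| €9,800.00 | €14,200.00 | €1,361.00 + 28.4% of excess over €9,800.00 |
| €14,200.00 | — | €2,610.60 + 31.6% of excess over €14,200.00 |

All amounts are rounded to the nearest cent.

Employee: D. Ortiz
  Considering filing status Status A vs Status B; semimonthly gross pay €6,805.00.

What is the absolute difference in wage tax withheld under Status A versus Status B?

Wage Tax (Status A): taxable = €6,805.00
  €726.18 + 27.57% × (€6,805.00 − €5,000.00) = €726.18 + 27.57% × €1,805.00 = €1,223.82
Wage Tax (Status B): taxable = €6,805.00
  €78.00 + 13.6% × (€6,805.00 − €2,000.00) = €78.00 + 13.6% × €4,805.00 = €731.48
Difference: |€1,223.82 − €731.48| = €492.34 (higher under Status A)

€492.34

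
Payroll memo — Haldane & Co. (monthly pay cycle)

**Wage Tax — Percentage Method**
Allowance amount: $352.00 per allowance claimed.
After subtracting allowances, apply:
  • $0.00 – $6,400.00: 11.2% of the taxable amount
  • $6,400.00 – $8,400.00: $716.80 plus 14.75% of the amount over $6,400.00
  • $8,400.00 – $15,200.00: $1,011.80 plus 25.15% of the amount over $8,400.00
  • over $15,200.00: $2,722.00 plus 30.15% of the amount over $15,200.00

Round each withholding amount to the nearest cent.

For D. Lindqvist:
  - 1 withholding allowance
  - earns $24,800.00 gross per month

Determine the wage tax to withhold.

$5,510.27

Wage Tax: taxable = $24,800.00 − 1×$352.00 = $24,448.00
  $2,722.00 + 30.15% × ($24,448.00 − $15,200.00) = $2,722.00 + 30.15% × $9,248.00 = $5,510.27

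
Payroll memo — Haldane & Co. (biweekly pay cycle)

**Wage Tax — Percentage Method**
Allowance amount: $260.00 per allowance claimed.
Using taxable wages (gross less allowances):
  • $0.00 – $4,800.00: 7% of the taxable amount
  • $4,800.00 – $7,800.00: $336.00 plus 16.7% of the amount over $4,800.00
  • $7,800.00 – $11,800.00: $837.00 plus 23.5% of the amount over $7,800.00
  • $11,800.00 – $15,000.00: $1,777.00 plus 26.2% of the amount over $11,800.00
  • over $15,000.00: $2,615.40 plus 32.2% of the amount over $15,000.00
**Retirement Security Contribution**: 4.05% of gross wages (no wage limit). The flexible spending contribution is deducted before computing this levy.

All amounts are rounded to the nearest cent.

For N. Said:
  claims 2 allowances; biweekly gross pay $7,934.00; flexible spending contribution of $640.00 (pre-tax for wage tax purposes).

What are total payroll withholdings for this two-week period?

Wage Tax: taxable = $7,934.00 − $640.00 − 2×$260.00 = $6,774.00
  $336.00 + 16.7% × ($6,774.00 − $4,800.00) = $336.00 + 16.7% × $1,974.00 = $665.66
Retirement Security Contribution: 4.05% × $7,294.00 = $295.41
Total: $665.66 + $295.41 = $961.07

$961.07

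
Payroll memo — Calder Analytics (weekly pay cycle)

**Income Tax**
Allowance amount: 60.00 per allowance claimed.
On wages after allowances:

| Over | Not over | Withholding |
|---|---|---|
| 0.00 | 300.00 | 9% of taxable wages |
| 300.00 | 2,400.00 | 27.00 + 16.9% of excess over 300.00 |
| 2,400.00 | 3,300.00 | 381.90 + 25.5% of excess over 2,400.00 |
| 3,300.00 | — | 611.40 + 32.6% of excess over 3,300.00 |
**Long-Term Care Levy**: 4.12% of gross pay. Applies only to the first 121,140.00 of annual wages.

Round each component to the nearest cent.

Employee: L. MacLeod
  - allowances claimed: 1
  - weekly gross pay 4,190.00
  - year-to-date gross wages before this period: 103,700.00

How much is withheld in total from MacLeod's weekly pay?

Income Tax: taxable = 4,190.00 − 1×60.00 = 4,130.00
  611.40 + 32.6% × (4,130.00 − 3,300.00) = 611.40 + 32.6% × 830.00 = 881.98
Long-Term Care Levy: 4.12% × 4,190.00 = 172.63
Total: 881.98 + 172.63 = 1,054.61

1,054.61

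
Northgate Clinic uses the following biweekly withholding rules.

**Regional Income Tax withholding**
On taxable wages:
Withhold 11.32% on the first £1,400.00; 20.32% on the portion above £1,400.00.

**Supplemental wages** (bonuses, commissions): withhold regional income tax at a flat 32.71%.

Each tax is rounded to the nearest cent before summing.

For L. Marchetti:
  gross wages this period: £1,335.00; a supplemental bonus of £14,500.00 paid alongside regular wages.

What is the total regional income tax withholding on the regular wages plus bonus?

£4,894.07

Regional Income Tax: taxable = £1,335.00
  11.32% × £1,335.00 = £151.12
Supplemental (32.71% flat on bonus): 32.71% × £14,500.00 = £4,742.95
Total regional income tax: £151.12 + £4,742.95 = £4,894.07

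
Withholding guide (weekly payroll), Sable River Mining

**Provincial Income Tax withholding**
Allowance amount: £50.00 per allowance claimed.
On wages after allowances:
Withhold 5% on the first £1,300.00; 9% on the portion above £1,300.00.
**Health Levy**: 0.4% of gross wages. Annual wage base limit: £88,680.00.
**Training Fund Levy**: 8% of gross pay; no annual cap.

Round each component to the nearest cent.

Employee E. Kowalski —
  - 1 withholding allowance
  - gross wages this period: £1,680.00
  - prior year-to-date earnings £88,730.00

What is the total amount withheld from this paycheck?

Provincial Income Tax: taxable = £1,680.00 − 1×£50.00 = £1,630.00
  £65.00 + 9% × (£1,630.00 − £1,300.00) = £65.00 + 9% × £330.00 = £94.70
Health Levy: YTD £88,730.00 ≥ cap £88,680.00 → £0.00
Training Fund Levy: 8% × £1,680.00 = £134.40
Total: £94.70 + £0.00 + £134.40 = £229.10

£229.10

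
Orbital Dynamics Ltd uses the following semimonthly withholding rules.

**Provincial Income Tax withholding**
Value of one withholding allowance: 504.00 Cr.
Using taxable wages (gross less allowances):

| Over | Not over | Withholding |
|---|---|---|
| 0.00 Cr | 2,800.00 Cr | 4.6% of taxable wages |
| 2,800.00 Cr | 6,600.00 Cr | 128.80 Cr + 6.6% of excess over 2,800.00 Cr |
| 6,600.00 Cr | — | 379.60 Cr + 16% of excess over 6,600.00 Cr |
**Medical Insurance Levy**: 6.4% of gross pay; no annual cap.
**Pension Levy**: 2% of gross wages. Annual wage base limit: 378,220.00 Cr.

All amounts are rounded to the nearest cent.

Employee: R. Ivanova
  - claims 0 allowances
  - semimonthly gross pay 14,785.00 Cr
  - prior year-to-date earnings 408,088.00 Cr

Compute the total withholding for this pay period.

Provincial Income Tax: taxable = 14,785.00 Cr
  379.60 Cr + 16% × (14,785.00 Cr − 6,600.00 Cr) = 379.60 Cr + 16% × 8,185.00 Cr = 1,689.20 Cr
Medical Insurance Levy: 6.4% × 14,785.00 Cr = 946.24 Cr
Pension Levy: YTD 408,088.00 Cr ≥ cap 378,220.00 Cr → 0.00 Cr
Total: 1,689.20 Cr + 946.24 Cr + 0.00 Cr = 2,635.44 Cr

2,635.44 Cr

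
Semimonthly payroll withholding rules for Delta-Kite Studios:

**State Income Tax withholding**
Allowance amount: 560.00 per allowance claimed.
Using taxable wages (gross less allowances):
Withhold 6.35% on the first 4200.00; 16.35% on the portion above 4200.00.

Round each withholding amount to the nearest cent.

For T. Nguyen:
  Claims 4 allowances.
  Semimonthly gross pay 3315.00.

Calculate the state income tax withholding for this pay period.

State Income Tax: taxable = 3315.00 − 4×560.00 = 1075.00
  6.35% × 1075.00 = 68.26

68.26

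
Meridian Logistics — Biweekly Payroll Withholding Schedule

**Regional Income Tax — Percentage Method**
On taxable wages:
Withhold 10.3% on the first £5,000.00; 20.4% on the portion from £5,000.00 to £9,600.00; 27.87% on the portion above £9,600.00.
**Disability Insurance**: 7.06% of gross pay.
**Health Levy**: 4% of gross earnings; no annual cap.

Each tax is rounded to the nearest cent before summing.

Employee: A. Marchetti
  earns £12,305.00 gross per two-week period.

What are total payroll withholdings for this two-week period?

Regional Income Tax: taxable = £12,305.00
  £1,453.40 + 27.87% × (£12,305.00 − £9,600.00) = £1,453.40 + 27.87% × £2,705.00 = £2,207.28
Disability Insurance: 7.06% × £12,305.00 = £868.73
Health Levy: 4% × £12,305.00 = £492.20
Total: £2,207.28 + £868.73 + £492.20 = £3,568.21

£3,568.21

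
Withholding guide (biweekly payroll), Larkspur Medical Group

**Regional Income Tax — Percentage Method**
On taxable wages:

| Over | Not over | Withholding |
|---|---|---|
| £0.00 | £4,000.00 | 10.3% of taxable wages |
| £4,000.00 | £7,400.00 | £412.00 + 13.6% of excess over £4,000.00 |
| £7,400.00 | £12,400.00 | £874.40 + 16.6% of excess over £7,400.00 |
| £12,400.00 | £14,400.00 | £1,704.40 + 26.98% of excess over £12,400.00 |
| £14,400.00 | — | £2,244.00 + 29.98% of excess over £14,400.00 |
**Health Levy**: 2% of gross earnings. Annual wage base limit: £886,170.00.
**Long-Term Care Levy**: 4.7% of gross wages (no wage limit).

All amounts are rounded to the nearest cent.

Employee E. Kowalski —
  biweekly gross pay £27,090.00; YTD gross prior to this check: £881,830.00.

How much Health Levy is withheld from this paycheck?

Health Levy: cap £886,170.00 − YTD £881,830.00 = £4,340.00 subject; 2% × £4,340.00 = £86.80

£86.80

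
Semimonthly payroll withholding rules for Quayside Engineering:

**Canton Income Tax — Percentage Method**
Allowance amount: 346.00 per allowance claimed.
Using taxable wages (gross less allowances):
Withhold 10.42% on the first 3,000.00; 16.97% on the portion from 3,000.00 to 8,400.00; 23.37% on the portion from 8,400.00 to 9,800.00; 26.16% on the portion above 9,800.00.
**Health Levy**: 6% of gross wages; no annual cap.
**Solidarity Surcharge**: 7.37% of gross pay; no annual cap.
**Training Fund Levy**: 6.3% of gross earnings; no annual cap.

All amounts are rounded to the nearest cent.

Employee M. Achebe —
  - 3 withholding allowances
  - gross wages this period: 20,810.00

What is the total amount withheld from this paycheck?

8,258.17

Canton Income Tax: taxable = 20,810.00 − 3×346.00 = 19,772.00
  1,556.16 + 26.16% × (19,772.00 − 9,800.00) = 1,556.16 + 26.16% × 9,972.00 = 4,164.84
Health Levy: 6% × 20,810.00 = 1,248.60
Solidarity Surcharge: 7.37% × 20,810.00 = 1,533.70
Training Fund Levy: 6.3% × 20,810.00 = 1,311.03
Total: 4,164.84 + 1,248.60 + 1,533.70 + 1,311.03 = 8,258.17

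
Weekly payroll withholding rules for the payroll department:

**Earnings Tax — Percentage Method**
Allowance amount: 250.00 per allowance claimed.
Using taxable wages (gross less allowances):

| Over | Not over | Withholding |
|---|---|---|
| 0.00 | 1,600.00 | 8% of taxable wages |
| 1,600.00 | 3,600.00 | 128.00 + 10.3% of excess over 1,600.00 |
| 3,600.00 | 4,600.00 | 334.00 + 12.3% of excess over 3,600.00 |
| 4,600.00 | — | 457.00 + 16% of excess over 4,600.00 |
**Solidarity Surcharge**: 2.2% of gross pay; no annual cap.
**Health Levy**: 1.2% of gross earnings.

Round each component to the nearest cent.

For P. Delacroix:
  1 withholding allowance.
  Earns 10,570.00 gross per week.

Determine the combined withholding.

1,731.58

Earnings Tax: taxable = 10,570.00 − 1×250.00 = 10,320.00
  457.00 + 16% × (10,320.00 − 4,600.00) = 457.00 + 16% × 5,720.00 = 1,372.20
Solidarity Surcharge: 2.2% × 10,570.00 = 232.54
Health Levy: 1.2% × 10,570.00 = 126.84
Total: 1,372.20 + 232.54 + 126.84 = 1,731.58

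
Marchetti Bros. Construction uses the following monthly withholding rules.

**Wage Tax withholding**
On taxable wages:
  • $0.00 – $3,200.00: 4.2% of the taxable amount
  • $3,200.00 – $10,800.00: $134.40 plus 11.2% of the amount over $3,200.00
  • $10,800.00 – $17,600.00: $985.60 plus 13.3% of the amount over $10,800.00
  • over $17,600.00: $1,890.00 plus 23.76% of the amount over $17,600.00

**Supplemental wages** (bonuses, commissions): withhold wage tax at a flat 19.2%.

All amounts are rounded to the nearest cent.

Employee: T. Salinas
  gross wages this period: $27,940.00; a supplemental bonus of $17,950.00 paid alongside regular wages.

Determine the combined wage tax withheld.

$7,793.18

Wage Tax: taxable = $27,940.00
  $1,890.00 + 23.76% × ($27,940.00 − $17,600.00) = $1,890.00 + 23.76% × $10,340.00 = $4,346.78
Supplemental (19.2% flat on bonus): 19.2% × $17,950.00 = $3,446.40
Total wage tax: $4,346.78 + $3,446.40 = $7,793.18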